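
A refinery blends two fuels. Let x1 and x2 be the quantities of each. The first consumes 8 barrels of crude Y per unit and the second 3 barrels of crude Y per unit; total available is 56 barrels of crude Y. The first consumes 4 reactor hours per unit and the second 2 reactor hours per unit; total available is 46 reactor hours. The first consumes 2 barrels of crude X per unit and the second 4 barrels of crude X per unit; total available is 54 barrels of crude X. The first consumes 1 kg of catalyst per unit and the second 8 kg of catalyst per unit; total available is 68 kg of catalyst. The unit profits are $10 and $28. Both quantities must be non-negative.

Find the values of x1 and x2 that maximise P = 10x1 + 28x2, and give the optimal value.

x1 = 4, x2 = 8, maximum P = 264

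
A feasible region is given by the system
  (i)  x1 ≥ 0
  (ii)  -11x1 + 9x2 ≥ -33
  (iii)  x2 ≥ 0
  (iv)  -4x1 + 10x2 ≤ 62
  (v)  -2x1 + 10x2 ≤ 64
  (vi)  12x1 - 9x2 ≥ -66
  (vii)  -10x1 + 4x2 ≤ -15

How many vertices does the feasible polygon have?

The feasible vertices (each the meet of two boundaries and inside every other half-plane) are:
  (3, 0)
  (453/46, 385/46)
  (3/2, 0)
  (203/46, 335/46)

4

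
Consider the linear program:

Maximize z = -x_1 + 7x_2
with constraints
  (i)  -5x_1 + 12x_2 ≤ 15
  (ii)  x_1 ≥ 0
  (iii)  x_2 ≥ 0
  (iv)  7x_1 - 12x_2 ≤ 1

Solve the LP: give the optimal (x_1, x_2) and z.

x_1 = 8, x_2 = 55/12, maximum z = 289/12

Extreme points and z = -x_1 + 7x_2:
  (0, 5/4) → z = 35/4
  (8, 55/12) → z = 289/12
  (0, 0) → z = 0
  (1/7, 0) → z = -1/7

At the optimal vertex, -5x_1 + 12x_2 = 15 and 7x_1 - 12x_2 = 1.
Solving simultaneously gives x_1 = 8, x_2 = 55/12.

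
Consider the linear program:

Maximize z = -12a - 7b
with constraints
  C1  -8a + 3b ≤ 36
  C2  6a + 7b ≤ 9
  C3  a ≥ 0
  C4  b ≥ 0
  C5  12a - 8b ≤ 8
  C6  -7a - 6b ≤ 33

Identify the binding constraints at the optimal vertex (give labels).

C3 and C4

Feasible corners and z = -12a - 7b:
  (0, 9/7) → z = -9
  (32/33, 5/11) → z = -163/11
  (0, 0) → z = 0
  (2/3, 0) → z = -8

The maximum is at (0, 0). Substituting into each constraint, equality holds for C3 and C4; the remaining constraints have slack.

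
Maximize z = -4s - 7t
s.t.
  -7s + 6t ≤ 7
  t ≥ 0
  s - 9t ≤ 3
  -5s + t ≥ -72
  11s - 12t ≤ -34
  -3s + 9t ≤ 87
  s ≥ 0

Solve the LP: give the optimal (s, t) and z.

s = 20/3, t = 161/18, maximum z = -1607/18

Extreme points and z = -4s - 7t:
  (20/3, 161/18) → z = -1607/18
  (51/5, 196/15) → z = -1984/15
  (82/7, 95/7) → z = -993/7

The binding constraints are -7s + 6t = 7 and 11s - 12t = -34.
Solving simultaneously gives s = 20/3, t = 161/18.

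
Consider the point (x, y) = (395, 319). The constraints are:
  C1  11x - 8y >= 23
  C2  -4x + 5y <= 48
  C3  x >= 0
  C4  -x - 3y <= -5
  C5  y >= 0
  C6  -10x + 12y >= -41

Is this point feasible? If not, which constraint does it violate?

not feasible — violates C6

Constraint C6: -10x + 12y = -122, which is not ≥ -41. All other constraints are satisfied.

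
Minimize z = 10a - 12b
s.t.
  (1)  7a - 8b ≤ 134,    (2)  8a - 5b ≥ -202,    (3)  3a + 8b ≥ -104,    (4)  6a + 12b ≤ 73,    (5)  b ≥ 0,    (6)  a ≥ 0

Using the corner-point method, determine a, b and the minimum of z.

Feasible corners and z = 10a - 12b:
  (73/6, 0) → z = 365/3
  (0, 73/12) → z = -73
  (0, 0) → z = 0

The binding constraints are 6a + 12b = 73 and a = 0.
Solving simultaneously gives a = 0, b = 73/12.

a = 0, b = 73/12, minimum z = -73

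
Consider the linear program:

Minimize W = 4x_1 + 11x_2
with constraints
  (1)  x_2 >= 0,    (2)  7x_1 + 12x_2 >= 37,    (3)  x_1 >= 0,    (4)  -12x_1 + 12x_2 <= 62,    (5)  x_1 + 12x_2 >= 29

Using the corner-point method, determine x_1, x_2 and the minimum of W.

The feasible region is unbounded (it extends along (1, 1), (1, 0)), but W strictly increases along every unbounded feasible direction, so there is no improving ray and the minimum is attained at a vertex.

At the optimal vertex, 7x_1 + 12x_2 = 37 and x_1 + 12x_2 = 29.
Solving simultaneously gives x_1 = 4/3, x_2 = 83/36.

x_1 = 4/3, x_2 = 83/36, minimum W = 1105/36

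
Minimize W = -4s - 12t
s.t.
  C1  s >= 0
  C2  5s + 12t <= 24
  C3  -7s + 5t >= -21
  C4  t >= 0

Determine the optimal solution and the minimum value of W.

s = 0, t = 2, minimum W = -24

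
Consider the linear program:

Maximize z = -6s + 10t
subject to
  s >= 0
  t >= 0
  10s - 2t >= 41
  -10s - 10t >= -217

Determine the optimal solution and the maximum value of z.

Extreme points and z = -6s + 10t:
  (41/10, 0) → z = -123/5
  (217/10, 0) → z = -651/5
  (211/30, 44/3) → z = 1567/15

s = 211/30, t = 44/3, maximum z = 1567/15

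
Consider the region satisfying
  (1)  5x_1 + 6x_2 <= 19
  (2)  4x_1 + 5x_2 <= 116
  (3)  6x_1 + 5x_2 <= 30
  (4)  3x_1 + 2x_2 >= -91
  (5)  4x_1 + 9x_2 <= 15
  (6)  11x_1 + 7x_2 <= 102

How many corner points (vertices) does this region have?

Pairwise boundary intersections that survive every other constraint:
  (85/11, -36/11)
  (27/7, -1/21)
  (300/13, -282/13)
  (-849/19, 409/19)
  (841, -1307)

5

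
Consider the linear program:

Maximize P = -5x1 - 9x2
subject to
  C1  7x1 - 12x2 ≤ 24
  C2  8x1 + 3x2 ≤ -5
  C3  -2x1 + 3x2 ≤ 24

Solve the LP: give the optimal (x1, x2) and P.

Vertices and P = -5x1 - 9x2:
  (4/39, -227/117) → P = 661/39
  (-120, -72) → P = 1248
  (-29/10, 91/15) → P = -401/10

At the optimal vertex, 7x1 - 12x2 = 24 and -2x1 + 3x2 = 24.
Solving simultaneously gives x1 = -120, x2 = -72.

x1 = -120, x2 = -72, maximum P = 1248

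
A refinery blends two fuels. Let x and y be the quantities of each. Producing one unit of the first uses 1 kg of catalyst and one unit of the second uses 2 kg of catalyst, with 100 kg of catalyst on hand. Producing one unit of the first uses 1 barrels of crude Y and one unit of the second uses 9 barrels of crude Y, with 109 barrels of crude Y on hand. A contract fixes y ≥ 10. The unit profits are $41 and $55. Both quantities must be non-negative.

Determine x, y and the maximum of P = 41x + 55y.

The optimum lies where x + 9y = 109 and y = 10.
Solving simultaneously gives x = 19, y = 10.

x = 19, y = 10, maximum P = 1329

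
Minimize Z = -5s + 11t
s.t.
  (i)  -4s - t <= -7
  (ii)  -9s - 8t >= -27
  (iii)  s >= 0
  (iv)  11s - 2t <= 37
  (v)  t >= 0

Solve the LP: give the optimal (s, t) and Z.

Extreme points and Z = -5s + 11t:
  (29/23, 45/23) → Z = 350/23
  (7/4, 0) → Z = -35/4
  (3, 0) → Z = -15

At the optimal vertex, -9s - 8t = -27 and t = 0.
Solving simultaneously gives s = 3, t = 0.

s = 3, t = 0, minimum Z = -15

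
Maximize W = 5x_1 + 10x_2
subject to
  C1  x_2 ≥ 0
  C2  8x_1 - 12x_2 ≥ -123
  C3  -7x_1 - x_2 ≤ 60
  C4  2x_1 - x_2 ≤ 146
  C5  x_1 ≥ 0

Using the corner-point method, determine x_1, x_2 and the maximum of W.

Feasible corners and W = 5x_1 + 10x_2:
  (73, 0) → W = 365
  (0, 0) → W = 0
  (1875/16, 707/8) → W = 23515/16
  (0, 41/4) → W = 205/2

At the optimal vertex, 8x_1 - 12x_2 = -123 and 2x_1 - x_2 = 146.
Solving simultaneously gives x_1 = 1875/16, x_2 = 707/8.

x_1 = 1875/16, x_2 = 707/8, maximum W = 23515/16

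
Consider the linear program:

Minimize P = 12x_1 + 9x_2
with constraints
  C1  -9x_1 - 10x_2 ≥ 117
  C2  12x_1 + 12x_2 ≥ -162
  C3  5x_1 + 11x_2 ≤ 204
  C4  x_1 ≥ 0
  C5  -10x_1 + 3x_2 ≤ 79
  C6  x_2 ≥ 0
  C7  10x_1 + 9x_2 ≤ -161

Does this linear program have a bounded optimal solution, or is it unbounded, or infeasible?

The boundaries x_2 = 0 and 10x_1 + 9x_2 = -161 meet at (-161/10, 0), but that point violates 12x_1 + 12x_2 ≥ -162. Every candidate vertex is excluded by some other constraint, so the feasible region is empty.

infeasible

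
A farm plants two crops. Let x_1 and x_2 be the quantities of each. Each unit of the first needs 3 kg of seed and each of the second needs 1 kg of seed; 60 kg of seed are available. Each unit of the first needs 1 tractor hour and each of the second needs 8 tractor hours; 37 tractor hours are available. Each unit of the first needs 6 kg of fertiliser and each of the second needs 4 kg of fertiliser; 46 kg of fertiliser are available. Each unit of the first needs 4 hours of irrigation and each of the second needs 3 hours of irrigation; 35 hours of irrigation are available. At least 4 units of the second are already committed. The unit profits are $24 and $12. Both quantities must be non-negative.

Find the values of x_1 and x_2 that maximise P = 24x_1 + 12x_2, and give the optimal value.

x_1 = 5, x_2 = 4, maximum P = 168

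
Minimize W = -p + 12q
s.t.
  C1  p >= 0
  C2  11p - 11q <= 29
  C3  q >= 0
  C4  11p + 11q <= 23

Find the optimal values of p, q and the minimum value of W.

p = 23/11, q = 0, minimum W = -23/11

Extreme points and W = -p + 12q:
  (0, 0) → W = 0
  (0, 23/11) → W = 276/11
  (23/11, 0) → W = -23/11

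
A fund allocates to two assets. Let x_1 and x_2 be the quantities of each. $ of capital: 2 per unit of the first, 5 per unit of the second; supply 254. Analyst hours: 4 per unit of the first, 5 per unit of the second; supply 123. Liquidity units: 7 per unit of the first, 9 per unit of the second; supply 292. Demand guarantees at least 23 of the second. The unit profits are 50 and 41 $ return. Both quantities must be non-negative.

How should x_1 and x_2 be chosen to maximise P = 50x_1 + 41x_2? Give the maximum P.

x_1 = 2, x_2 = 23, maximum P = 1043

Vertices and P = 50x_1 + 41x_2:
  (0, 123/5) → P = 5043/5
  (0, 23) → P = 943
  (2, 23) → P = 1043

The optimum lies where 4x_1 + 5x_2 = 123 and x_2 = 23.
Solving simultaneously gives x_1 = 2, x_2 = 23.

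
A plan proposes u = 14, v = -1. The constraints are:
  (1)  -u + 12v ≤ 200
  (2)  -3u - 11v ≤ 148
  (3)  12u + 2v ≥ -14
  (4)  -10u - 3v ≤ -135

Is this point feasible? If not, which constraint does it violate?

(1): -26 ≤ 200 ✓
(2): -31 ≤ 148 ✓
(3): 166 ≥ -14 ✓
(4): -137 ≤ -135 ✓

feasible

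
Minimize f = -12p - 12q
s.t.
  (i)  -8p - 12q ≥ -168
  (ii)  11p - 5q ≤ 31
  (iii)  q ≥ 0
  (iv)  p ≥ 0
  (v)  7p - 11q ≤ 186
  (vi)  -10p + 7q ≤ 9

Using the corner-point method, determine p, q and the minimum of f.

Vertices and f = -12p - 12q:
  (303/43, 400/43) → f = -8436/43
  (267/44, 219/22) → f = -2115/11
  (31/11, 0) → f = -372/11
  (0, 0) → f = 0
  (0, 9/7) → f = -108/7

At the optimal vertex, -8p - 12q = -168 and 11p - 5q = 31.
Solving simultaneously gives p = 303/43, q = 400/43.

p = 303/43, q = 400/43, minimum f = -8436/43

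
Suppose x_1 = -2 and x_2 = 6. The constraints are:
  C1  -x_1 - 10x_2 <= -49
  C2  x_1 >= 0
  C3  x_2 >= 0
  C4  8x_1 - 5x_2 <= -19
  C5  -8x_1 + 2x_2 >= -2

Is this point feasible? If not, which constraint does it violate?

Constraint C2: x_1 = -2, which is not ≥ 0. All other constraints are satisfied.

not feasible — violates C2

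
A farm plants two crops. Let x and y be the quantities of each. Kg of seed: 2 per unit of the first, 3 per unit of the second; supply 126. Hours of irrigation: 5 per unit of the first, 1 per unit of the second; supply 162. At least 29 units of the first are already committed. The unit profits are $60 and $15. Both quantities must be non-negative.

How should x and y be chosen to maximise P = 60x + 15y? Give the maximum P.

Corner points and P = 60x + 15y:
  (162/5, 0) → P = 1944
  (29, 0) → P = 1740
  (29, 17) → P = 1995

The optimum lies where 5x + y = 162 and x = 29.
Solving simultaneously gives x = 29, y = 17.

x = 29, y = 17, maximum P = 1995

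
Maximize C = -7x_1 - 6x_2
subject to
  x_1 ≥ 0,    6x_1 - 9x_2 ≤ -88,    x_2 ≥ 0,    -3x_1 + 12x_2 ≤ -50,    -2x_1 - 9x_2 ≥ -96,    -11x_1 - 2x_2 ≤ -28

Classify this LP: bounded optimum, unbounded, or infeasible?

The boundaries 6x_1 - 9x_2 = -88 and -2x_1 - 9x_2 = -96 meet at (1, 94/9), but that point violates -3x_1 + 12x_2 ≤ -50. Every candidate vertex is excluded by some other constraint, so the feasible region is empty.

infeasible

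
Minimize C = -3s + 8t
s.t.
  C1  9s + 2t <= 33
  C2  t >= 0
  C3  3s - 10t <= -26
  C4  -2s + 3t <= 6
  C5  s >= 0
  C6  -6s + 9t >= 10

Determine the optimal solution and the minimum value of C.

The binding constraints are 9s + 2t = 33 and 3s - 10t = -26.
Solving simultaneously gives s = 139/48, t = 111/32.

s = 139/48, t = 111/32, minimum C = 305/16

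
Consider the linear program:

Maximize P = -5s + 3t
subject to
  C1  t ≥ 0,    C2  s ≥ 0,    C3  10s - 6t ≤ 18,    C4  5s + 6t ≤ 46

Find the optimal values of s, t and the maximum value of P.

s = 0, t = 23/3, maximum P = 23

Feasible corners and P = -5s + 3t:
  (0, 0) → P = 0
  (9/5, 0) → P = -9
  (0, 23/3) → P = 23
  (64/15, 37/9) → P = -9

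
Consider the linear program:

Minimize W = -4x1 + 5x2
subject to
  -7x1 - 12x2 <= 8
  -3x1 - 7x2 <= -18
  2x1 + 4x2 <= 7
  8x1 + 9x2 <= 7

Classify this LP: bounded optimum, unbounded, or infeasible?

bounded optimum

Corner points and W = -4x1 + 5x2:
  (-272/13, 150/13) → W = 1838/13
  (-29, 65/4) → W = 789/4
  (-23/2, 15/2) → W = 167/2
The feasible region has finitely many vertices and no improving ray; the minimum is 167/2 at (-23/2, 15/2).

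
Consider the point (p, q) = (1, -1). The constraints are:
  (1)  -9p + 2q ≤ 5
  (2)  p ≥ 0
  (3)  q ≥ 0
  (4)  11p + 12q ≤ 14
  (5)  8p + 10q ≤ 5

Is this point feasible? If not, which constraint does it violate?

Constraint (3): q = -1, which is not ≥ 0. All other constraints are satisfied.

not feasible — violates (3)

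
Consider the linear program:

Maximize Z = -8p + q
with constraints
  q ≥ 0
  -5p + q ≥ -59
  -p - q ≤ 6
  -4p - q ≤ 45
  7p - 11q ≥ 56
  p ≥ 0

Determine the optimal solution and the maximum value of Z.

p = 8, q = 0, maximum Z = -64

Corner points and Z = -8p + q:
  (59/5, 0) → Z = -472/5
  (8, 0) → Z = -64
  (593/48, 133/48) → Z = -1537/16

The optimum lies where q = 0 and 7p - 11q = 56.
Solving simultaneously gives p = 8, q = 0.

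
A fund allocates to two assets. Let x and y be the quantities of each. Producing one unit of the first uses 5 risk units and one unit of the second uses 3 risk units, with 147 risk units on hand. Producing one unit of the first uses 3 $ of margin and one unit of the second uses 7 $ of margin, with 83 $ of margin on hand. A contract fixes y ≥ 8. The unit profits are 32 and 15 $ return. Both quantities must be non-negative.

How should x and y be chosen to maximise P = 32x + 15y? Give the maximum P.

x = 9, y = 8, maximum P = 408

Feasible corners and P = 32x + 15y:
  (0, 83/7) → P = 1245/7
  (0, 8) → P = 120
  (9, 8) → P = 408

The optimum lies where 3x + 7y = 83 and y = 8.
Solving simultaneously gives x = 9, y = 8.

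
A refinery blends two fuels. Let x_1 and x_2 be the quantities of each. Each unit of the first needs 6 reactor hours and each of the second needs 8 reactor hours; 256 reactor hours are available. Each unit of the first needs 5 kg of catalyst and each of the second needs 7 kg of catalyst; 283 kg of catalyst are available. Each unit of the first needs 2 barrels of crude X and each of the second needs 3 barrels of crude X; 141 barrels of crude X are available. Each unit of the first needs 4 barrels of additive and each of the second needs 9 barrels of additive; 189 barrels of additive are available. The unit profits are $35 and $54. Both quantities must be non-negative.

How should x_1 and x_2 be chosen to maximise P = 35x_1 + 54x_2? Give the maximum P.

x_1 = 36, x_2 = 5, maximum P = 1530

Feasible corners and P = 35x_1 + 54x_2:
  (0, 0) → P = 0
  (0, 21) → P = 1134
  (128/3, 0) → P = 4480/3
  (36, 5) → P = 1530

At the optimal vertex, 6x_1 + 8x_2 = 256 and 4x_1 + 9x_2 = 189.
Solving simultaneously gives x_1 = 36, x_2 = 5.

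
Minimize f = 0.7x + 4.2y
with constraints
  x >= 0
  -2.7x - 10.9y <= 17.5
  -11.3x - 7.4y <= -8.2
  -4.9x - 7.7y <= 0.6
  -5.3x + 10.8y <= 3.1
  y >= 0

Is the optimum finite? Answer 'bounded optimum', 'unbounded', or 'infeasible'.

bounded optimum

Feasible corners and f = 0.7x + 4.2y:
  (3281/8063, 7849/16126) → f = 93898/40315
  (82/113, 0) → f = 287/565
The feasible region has finitely many vertices and no improving ray; the minimum is 287/565 at (82/113, 0).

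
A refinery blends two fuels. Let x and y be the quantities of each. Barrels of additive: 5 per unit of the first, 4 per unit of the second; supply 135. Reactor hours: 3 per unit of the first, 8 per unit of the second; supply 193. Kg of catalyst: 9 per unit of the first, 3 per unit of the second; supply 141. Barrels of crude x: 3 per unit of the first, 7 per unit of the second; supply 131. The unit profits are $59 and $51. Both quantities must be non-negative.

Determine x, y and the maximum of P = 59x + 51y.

x = 11, y = 14, maximum P = 1363

Vertices and P = 59x + 51y:
  (0, 0) → P = 0
  (0, 131/7) → P = 6681/7
  (47/3, 0) → P = 2773/3
  (11, 14) → P = 1363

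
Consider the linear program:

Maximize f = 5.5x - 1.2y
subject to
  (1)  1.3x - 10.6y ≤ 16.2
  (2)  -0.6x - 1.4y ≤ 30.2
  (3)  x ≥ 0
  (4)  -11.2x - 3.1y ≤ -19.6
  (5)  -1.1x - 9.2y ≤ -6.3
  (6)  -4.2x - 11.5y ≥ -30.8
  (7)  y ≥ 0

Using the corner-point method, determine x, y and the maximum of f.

Extreme points and f = 5.5x - 1.2y:
  (16079/9963, 4900/9963) → f = 165109/19926
  (928/827, 1876/827) → f = 14264/4135
  (63/11, 0) → f = 63/2
  (22/3, 0) → f = 121/3

x = 22/3, y = 0, maximum f = 121/3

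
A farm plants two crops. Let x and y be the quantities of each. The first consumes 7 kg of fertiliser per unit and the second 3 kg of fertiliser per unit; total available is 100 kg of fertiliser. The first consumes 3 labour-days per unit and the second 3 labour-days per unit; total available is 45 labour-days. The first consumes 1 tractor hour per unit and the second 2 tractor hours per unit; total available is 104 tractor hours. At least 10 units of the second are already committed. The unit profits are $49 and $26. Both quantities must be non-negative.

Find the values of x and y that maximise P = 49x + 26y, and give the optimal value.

x = 5, y = 10, maximum P = 505

Feasible corners and P = 49x + 26y:
  (0, 15) → P = 390
  (0, 10) → P = 260
  (5, 10) → P = 505

The optimum lies where 3x + 3y = 45 and y = 10.
Solving simultaneously gives x = 5, y = 10.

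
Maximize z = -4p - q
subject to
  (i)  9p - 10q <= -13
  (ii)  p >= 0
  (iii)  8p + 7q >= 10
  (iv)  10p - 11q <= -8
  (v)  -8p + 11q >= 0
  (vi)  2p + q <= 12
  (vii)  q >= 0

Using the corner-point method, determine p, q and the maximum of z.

p = 0, q = 10/7, maximum z = -10/7

Extreme points and z = -4p - q:
  (9/143, 194/143) → z = -230/143
  (107/29, 134/29) → z = -562/29
  (0, 10/7) → z = -10/7
  (0, 12) → z = -12

The optimum lies where p = 0 and 8p + 7q = 10.
Solving simultaneously gives p = 0, q = 10/7.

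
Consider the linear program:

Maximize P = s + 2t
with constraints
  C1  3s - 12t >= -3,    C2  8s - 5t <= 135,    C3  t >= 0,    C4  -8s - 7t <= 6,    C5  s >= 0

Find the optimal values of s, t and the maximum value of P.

Feasible corners and P = s + 2t:
  (545/27, 143/27) → P = 277/9
  (0, 1/4) → P = 1/2
  (135/8, 0) → P = 135/8
  (0, 0) → P = 0

The optimum lies where 3s - 12t = -3 and 8s - 5t = 135.
Solving simultaneously gives s = 545/27, t = 143/27.

s = 545/27, t = 143/27, maximum P = 277/9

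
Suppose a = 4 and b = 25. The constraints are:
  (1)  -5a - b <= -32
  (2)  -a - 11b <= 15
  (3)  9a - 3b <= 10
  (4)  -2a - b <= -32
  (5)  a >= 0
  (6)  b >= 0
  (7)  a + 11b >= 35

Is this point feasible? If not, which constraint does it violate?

(1): -45 ≤ -32 ✓
(2): -279 ≤ 15 ✓
(3): -39 ≤ 10 ✓
(4): -33 ≤ -32 ✓
(5): 4 ≥ 0 ✓
(6): 25 ≥ 0 ✓
(7): 279 ≥ 35 ✓

feasible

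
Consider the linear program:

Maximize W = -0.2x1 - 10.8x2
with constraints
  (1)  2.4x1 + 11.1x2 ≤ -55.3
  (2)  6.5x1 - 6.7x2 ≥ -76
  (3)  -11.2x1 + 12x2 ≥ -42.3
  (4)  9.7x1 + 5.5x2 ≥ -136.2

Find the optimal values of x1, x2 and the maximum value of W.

The binding constraints are -11.2x1 + 12x2 = -42.3 and 9.7x1 + 5.5x2 = -136.2.
Solving simultaneously gives x1 = -63/8, x2 = -87/8.

x1 = -7.875, x2 = -10.875, maximum W = 119.025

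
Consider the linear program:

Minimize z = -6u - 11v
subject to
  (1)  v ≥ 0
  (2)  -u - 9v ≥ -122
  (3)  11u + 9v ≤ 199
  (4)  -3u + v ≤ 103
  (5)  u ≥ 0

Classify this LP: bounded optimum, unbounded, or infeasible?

bounded optimum

Vertices and z = -6u - 11v:
  (199/11, 0) → z = -1194/11
  (0, 0) → z = 0
  (77/10, 127/10) → z = -1859/10
  (0, 122/9) → z = -1342/9
The feasible region has finitely many vertices and no improving ray; the minimum is -1859/10 at (77/10, 127/10).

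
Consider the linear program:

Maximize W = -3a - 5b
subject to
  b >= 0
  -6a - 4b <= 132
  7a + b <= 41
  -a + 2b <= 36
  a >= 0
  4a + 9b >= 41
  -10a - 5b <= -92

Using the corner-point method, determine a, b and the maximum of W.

Corner points and W = -3a - 5b:
  (46/15, 293/15) → W = -1603/15
  (113/25, 234/25) → W = -1509/25
  (4/25, 452/25) → W = -2272/25

At the optimal vertex, 7a + b = 41 and -10a - 5b = -92.
Solving simultaneously gives a = 113/25, b = 234/25.

a = 113/25, b = 234/25, maximum W = -1509/25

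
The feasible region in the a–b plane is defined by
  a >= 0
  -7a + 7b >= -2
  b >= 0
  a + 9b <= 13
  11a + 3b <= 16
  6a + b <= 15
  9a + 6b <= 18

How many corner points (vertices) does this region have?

Of the 21 pairwise boundary intersections, those satisfying every inequality are:
  (0, 0)
  (0, 13/9)
  (2/7, 0)
  (59/49, 45/49)
  (35/32, 127/96)

5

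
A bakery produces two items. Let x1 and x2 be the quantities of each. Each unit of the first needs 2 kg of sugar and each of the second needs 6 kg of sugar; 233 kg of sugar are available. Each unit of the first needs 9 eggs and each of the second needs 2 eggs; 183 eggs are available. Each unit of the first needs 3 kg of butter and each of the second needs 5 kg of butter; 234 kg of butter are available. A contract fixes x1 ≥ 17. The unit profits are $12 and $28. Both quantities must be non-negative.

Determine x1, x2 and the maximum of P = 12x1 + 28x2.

x1 = 17, x2 = 15, maximum P = 624

Vertices and P = 12x1 + 28x2:
  (61/3, 0) → P = 244
  (17, 0) → P = 204
  (17, 15) → P = 624

The binding constraints are 9x1 + 2x2 = 183 and x1 = 17.
Solving simultaneously gives x1 = 17, x2 = 15.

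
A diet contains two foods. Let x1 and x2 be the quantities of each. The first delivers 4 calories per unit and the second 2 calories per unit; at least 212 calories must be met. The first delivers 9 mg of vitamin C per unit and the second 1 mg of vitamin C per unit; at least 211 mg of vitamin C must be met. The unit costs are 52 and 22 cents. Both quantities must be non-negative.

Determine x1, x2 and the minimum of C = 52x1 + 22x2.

x1 = 15, x2 = 76, minimum C = 2452

The feasible region is unbounded (it extends along (0, 1), (1, 0)), but C strictly increases along every unbounded feasible direction, so there is no improving ray and the minimum is attained at a vertex.

At the optimal vertex, 4x1 + 2x2 = 212 and 9x1 + x2 = 211.
Solving simultaneously gives x1 = 15, x2 = 76.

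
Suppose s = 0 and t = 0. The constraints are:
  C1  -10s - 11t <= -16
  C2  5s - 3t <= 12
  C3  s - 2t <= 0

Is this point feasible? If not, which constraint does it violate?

not feasible — violates C1

Constraint C1: -10s - 11t = 0, which is not ≤ -16. All other constraints are satisfied.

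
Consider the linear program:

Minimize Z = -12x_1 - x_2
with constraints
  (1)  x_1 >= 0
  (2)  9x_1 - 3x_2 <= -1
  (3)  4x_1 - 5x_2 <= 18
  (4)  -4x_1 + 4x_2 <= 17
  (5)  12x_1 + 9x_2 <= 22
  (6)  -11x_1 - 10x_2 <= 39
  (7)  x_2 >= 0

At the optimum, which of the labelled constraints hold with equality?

(2) and (5)

Extreme points and Z = -12x_1 - x_2:
  (0, 1/3) → Z = -1/3
  (0, 22/9) → Z = -22/9
  (19/39, 70/39) → Z = -298/39

The minimum is at (19/39, 70/39). Substituting into each constraint, equality holds for (2) and (5); the remaining constraints have slack.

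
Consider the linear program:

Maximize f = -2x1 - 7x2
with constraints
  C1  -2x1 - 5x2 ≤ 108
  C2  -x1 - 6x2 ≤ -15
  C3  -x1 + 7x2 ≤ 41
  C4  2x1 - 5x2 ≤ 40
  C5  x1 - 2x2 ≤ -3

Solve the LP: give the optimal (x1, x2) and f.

x1 = -141/13, x2 = 56/13, maximum f = -110/13

Vertices and f = -2x1 - 7x2:
  (-141/13, 56/13) → f = -110/13
  (3/2, 9/4) → f = -75/4
  (61/5, 38/5) → f = -388/5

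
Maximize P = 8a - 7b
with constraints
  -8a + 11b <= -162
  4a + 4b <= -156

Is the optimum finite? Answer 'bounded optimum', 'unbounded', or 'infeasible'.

From the feasible point (-267/19, -474/19), moving in the direction (4, -4) keeps every constraint satisfied while P increases without bound.

unbounded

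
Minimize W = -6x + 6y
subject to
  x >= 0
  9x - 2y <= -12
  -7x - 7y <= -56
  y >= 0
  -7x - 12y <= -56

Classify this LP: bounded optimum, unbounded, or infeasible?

Feasible corners and W = -6x + 6y:
  (0, 8) → W = 48
  (4/11, 84/11) → W = 480/11
The feasible region has finitely many vertices and no improving ray; the minimum is 480/11 at (4/11, 84/11).

bounded optimum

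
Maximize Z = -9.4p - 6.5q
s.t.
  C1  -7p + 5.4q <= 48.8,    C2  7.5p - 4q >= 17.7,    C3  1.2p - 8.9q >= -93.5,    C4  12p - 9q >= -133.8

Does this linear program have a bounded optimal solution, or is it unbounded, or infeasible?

From the feasible point (53153/6195, 24083/2065), moving in the direction (-4, -7.5) keeps every constraint satisfied while Z increases without bound.

unbounded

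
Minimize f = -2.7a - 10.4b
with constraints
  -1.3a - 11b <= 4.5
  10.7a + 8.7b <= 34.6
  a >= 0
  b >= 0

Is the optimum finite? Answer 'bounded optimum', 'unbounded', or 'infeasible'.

bounded optimum

Corner points and f = -2.7a - 10.4b:
  (0, 346/87) → f = -17992/435
  (346/107, 0) → f = -4671/535
  (0, 0) → f = 0
The feasible region has finitely many vertices and no improving ray; the minimum is -17992/435 at (0, 346/87).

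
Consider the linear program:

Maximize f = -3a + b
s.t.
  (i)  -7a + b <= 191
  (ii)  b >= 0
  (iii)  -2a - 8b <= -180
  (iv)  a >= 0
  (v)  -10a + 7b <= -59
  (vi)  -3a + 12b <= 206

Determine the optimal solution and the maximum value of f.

The feasible region is unbounded (it extends along (4, 1), (1, 0)), but f strictly decreases along every unbounded feasible direction, so there is no improving ray and the maximum is attained at a vertex.

a = 866/47, b = 841/47, maximum f = -1757/47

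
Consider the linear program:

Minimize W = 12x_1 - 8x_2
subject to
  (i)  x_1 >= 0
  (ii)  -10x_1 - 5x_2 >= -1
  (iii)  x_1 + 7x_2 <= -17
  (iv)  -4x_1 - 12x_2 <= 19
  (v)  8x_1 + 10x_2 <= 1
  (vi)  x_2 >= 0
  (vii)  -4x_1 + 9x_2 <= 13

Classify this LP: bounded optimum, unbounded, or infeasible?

infeasible

The boundaries x_1 = 0 and 8x_1 + 10x_2 = 1 meet at (0, 1/10), but that point violates x_1 + 7x_2 ≤ -17. Every candidate vertex is excluded by some other constraint, so the feasible region is empty.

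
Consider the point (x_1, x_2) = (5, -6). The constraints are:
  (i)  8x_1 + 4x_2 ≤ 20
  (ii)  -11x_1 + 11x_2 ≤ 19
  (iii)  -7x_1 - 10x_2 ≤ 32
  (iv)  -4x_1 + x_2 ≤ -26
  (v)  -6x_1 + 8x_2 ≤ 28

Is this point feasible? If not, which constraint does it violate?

feasible

(i): 16 ≤ 20 ✓
(ii): -121 ≤ 19 ✓
(iii): 25 ≤ 32 ✓
(iv): -26 ≤ -26 ✓
(v): -78 ≤ 28 ✓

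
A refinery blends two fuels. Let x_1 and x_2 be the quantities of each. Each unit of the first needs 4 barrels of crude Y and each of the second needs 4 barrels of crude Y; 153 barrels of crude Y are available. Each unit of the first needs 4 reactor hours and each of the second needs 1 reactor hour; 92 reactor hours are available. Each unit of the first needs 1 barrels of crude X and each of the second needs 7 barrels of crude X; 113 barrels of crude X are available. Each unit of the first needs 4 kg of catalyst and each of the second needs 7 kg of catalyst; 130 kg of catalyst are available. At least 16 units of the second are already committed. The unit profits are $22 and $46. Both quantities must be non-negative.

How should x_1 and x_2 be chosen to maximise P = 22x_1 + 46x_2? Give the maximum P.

Vertices and P = 22x_1 + 46x_2:
  (0, 113/7) → P = 5198/7
  (0, 16) → P = 736
  (1, 16) → P = 758

The binding constraints are x_1 + 7x_2 = 113 and x_2 = 16.
Solving simultaneously gives x_1 = 1, x_2 = 16.

x_1 = 1, x_2 = 16, maximum P = 758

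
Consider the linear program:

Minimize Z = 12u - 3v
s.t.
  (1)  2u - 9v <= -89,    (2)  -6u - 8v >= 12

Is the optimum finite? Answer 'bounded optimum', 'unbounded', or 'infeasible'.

From the feasible point (-82/7, 51/7), moving in the direction (-8, 6) keeps every constraint satisfied while Z decreases without bound.

unbounded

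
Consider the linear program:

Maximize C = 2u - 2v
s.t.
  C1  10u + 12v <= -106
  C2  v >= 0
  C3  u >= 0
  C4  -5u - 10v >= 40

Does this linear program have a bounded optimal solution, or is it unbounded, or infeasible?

infeasible

The boundaries 10u + 12v = -106 and v = 0 meet at (-53/5, 0), but that point violates u ≥ 0. Every candidate vertex is excluded by some other constraint, so the feasible region is empty.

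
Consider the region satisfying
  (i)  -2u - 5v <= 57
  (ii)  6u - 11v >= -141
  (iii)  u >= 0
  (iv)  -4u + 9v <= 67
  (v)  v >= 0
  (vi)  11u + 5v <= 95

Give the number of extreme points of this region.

The feasible vertices (each the meet of two boundaries and inside every other half-plane) are:
  (0, 67/9)
  (0, 0)
  (520/119, 1117/119)
  (95/11, 0)

4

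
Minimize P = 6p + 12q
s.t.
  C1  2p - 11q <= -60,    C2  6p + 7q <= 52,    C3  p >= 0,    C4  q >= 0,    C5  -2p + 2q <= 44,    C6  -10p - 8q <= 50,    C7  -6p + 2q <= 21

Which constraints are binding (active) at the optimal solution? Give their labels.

Extreme points and P = 6p + 12q:
  (19/10, 29/5) → P = 81
  (0, 60/11) → P = 720/11
  (0, 52/7) → P = 624/7

The minimum is at (0, 60/11). Substituting into each constraint, equality holds for C1 and C3; the remaining constraints have slack.

C1 and C3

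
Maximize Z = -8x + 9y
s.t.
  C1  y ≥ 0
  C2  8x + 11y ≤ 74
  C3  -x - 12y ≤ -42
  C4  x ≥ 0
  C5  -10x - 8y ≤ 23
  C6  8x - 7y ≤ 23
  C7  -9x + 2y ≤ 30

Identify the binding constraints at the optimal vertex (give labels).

Corner points and Z = -8x + 9y:
  (426/85, 262/85) → Z = -210/17
  (0, 74/11) → Z = 666/11
  (0, 7/2) → Z = 63/2

The maximum is at (0, 74/11). Substituting into each constraint, equality holds for C2 and C4; the remaining constraints have slack.

C2 and C4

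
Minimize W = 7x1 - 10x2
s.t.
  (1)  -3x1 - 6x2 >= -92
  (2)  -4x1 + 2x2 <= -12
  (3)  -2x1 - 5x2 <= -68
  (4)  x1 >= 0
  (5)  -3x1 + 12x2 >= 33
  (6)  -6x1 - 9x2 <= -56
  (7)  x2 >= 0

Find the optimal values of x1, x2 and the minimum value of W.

Corner points and W = 7x1 - 10x2:
  (128/15, 166/15) → W = -764/15
  (151/9, 125/18) → W = 48
  (49/6, 31/3) → W = -277/6
  (217/13, 90/13) → W = 619/13

x1 = 128/15, x2 = 166/15, minimum W = -764/15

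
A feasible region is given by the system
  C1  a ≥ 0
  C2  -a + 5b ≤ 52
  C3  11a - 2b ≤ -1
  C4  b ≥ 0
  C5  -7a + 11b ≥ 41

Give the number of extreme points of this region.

The feasible vertices (each the meet of two boundaries and inside every other half-plane) are:
  (0, 52/5)
  (0, 41/11)
  (99/53, 571/53)
  (71/107, 444/107)

4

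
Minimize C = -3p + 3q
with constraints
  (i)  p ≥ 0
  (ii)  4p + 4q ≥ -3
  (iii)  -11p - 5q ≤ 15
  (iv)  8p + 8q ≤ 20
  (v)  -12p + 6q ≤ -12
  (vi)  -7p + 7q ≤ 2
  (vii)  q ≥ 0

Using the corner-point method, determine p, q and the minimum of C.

Extreme points and C = -3p + 3q:
  (3/2, 1) → C = -3/2
  (5/2, 0) → C = -15/2
  (1, 0) → C = -3

p = 5/2, q = 0, minimum C = -15/2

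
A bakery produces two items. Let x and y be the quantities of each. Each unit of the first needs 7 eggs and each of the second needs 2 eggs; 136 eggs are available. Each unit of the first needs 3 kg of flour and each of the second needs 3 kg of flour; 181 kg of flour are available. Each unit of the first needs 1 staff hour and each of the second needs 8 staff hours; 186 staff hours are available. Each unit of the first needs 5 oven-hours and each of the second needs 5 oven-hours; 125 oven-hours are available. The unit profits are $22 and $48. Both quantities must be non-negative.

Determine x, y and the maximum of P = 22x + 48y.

x = 2, y = 23, maximum P = 1148

The optimum lies where x + 8y = 186 and 5x + 5y = 125.
Solving simultaneously gives x = 2, y = 23.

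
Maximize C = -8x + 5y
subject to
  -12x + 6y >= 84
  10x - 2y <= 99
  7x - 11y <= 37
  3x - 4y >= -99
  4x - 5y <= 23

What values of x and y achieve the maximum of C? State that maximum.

x = -1237/5, y = -804/5, maximum C = 5876/5

Feasible corners and C = -8x + 5y:
  (-191/15, -172/15) → C = 668/15
  (43/5, 156/5) → C = 436/5
  (-1237/5, -804/5) → C = 5876/5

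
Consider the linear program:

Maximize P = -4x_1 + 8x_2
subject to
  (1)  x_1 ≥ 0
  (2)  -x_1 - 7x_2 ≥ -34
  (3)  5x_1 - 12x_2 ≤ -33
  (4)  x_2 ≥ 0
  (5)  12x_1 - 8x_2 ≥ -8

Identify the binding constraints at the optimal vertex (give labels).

(2) and (5)

Vertices and P = -4x_1 + 8x_2:
  (177/47, 203/47) → P = 916/47
  (54/23, 104/23) → P = 616/23
  (21/13, 89/26) → P = 272/13

The maximum is at (54/23, 104/23). Substituting into each constraint, equality holds for (2) and (5); the remaining constraints have slack.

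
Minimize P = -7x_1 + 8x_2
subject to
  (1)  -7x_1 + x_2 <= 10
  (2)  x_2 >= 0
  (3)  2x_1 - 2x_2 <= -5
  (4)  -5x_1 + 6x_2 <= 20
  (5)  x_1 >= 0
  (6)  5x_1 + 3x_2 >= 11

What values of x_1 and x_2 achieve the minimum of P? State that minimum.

x_1 = 7/16, x_2 = 47/16, minimum P = 327/16

Feasible corners and P = -7x_1 + 8x_2:
  (5, 15/2) → P = 25
  (7/16, 47/16) → P = 327/16
  (2/15, 31/9) → P = 1198/45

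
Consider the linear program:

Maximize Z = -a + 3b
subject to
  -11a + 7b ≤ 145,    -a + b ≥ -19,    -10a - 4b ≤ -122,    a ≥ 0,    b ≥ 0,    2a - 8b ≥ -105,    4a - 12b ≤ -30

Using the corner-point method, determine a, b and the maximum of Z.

Feasible corners and Z = -a + 3b:
  (257/6, 143/6) → Z = 86/3
  (129/4, 53/4) → Z = 15/2
  (139/22, 647/44) → Z = 1663/44
  (168/17, 197/34) → Z = 15/2

a = 139/22, b = 647/44, maximum Z = 1663/44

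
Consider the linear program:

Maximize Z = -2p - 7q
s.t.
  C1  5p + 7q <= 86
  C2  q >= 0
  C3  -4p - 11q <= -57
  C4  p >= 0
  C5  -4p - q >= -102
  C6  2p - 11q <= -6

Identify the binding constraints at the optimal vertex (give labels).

Extreme points and Z = -2p - 7q:
  (0, 86/7) → Z = -86
  (904/69, 202/69) → Z = -1074/23
  (0, 57/11) → Z = -399/11
  (17/2, 23/11) → Z = -348/11

The maximum is at (17/2, 23/11). Substituting into each constraint, equality holds for C3 and C6; the remaining constraints have slack.

C3 and C6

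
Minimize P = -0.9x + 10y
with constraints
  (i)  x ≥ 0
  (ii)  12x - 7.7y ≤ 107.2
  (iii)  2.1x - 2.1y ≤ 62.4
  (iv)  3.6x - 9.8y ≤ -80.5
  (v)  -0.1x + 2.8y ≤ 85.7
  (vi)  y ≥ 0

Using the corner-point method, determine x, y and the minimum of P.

x = 0, y = 115/14, minimum P = 575/7

Extreme points and P = -0.9x + 10y:
  (0, 115/14) → P = 575/7
  (0, 857/28) → P = 4285/14
  (23863/1284, 11266/749) → P = 4005277/29960
  (13715/469, 103912/3283) → P = 1905431/6566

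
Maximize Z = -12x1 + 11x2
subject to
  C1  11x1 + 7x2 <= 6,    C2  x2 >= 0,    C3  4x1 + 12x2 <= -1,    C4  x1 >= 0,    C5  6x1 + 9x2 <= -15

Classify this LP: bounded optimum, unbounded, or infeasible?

The boundaries 11x1 + 7x2 = 6 and 6x1 + 9x2 = -15 meet at (53/19, -67/19), but that point violates x2 ≥ 0. Every candidate vertex is excluded by some other constraint, so the feasible region is empty.

infeasible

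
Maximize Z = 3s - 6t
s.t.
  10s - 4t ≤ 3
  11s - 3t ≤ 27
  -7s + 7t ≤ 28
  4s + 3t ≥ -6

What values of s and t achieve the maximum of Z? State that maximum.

Extreme points and Z = 3s - 6t:
  (19/6, 43/6) → Z = -67/2
  (-15/46, -36/23) → Z = 387/46
  (-18/7, 10/7) → Z = -114/7

The binding constraints are 10s - 4t = 3 and 4s + 3t = -6.
Solving simultaneously gives s = -15/46, t = -36/23.

s = -15/46, t = -36/23, maximum Z = 387/46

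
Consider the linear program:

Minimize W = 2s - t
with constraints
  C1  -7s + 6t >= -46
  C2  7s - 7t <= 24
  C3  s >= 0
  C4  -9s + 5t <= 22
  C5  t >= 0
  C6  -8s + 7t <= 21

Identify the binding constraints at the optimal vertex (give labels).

C3 and C6

Corner points and W = 2s - t:
  (178/7, 22) → W = 202/7
  (448, 515) → W = 381
  (24/7, 0) → W = 48/7
  (0, 0) → W = 0
  (0, 3) → W = -3

The minimum is at (0, 3). Substituting into each constraint, equality holds for C3 and C6; the remaining constraints have slack.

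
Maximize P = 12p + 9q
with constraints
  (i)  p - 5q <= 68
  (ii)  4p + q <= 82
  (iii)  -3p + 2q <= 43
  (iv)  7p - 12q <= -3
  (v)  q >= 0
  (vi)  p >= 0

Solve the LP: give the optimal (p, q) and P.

Feasible corners and P = 12p + 9q:
  (11, 38) → P = 474
  (981/55, 586/55) → P = 17046/55
  (0, 43/2) → P = 387/2
  (0, 1/4) → P = 9/4

p = 11, q = 38, maximum P = 474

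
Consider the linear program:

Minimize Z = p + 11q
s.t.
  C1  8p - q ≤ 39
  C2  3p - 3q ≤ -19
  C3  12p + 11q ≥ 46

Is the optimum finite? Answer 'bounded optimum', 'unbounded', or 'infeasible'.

bounded optimum

Extreme points and Z = p + 11q:
  (136/21, 269/21) → Z = 3095/21
  (-71/69, 122/23) → Z = 3955/69
The feasible region has finitely many vertices and no improving ray; the minimum is 3955/69 at (-71/69, 122/23).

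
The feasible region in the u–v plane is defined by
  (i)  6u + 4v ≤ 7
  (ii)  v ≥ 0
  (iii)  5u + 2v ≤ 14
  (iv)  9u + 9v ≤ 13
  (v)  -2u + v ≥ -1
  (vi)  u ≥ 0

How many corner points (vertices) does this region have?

Intersecting each pair of boundary lines and keeping only the points that satisfy every inequality leaves:
  (11/18, 5/6)
  (11/14, 4/7)
  (1/2, 0)
  (0, 0)
  (0, 13/9)

5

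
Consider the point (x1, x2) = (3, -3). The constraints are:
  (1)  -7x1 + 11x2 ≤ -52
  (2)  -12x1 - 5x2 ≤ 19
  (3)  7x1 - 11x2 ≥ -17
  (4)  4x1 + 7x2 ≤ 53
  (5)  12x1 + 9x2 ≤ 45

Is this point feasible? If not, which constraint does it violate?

feasible

(1): -54 ≤ -52 ✓
(2): -21 ≤ 19 ✓
(3): 54 ≥ -17 ✓
(4): -9 ≤ 53 ✓
(5): 9 ≤ 45 ✓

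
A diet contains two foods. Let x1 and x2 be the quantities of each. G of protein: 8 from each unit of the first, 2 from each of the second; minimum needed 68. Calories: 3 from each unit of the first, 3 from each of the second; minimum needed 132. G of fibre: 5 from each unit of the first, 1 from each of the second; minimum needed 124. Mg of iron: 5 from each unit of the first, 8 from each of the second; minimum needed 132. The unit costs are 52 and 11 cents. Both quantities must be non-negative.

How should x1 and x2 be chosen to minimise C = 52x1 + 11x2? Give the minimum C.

x1 = 20, x2 = 24, minimum C = 1304

The feasible region is unbounded (it extends along (0, 1), (1, 0)), but C strictly increases along every unbounded feasible direction, so there is no improving ray and the minimum is attained at a vertex.

At the optimal vertex, 3x1 + 3x2 = 132 and 5x1 + x2 = 124.
Solving simultaneously gives x1 = 20, x2 = 24.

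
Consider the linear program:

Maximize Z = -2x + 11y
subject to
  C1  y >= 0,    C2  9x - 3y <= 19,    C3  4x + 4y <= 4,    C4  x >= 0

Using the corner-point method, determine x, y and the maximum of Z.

Vertices and Z = -2x + 11y:
  (1, 0) → Z = -2
  (0, 0) → Z = 0
  (0, 1) → Z = 11

The binding constraints are 4x + 4y = 4 and x = 0.
Solving simultaneously gives x = 0, y = 1.

x = 0, y = 1, maximum Z = 11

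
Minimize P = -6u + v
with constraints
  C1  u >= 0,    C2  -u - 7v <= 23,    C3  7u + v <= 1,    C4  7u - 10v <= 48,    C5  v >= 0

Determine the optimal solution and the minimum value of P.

Feasible corners and P = -6u + v:
  (0, 1) → P = 1
  (0, 0) → P = 0
  (1/7, 0) → P = -6/7

u = 1/7, v = 0, minimum P = -6/7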